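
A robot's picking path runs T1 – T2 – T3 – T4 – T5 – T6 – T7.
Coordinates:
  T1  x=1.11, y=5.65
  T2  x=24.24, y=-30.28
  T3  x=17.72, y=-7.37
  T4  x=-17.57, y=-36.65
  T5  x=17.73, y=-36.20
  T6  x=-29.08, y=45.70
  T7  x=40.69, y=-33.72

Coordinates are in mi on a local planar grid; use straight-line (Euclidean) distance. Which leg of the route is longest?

T6–T7

Leg distances:
T1→T2: 42.7 mi
T2→T3: 23.8 mi
T3→T4: 45.9 mi
T4→T5: 35.3 mi
T5→T6: 94.3 mi
T6→T7: 105.7 mi
The longest leg is T6–T7 at 105.7 mi.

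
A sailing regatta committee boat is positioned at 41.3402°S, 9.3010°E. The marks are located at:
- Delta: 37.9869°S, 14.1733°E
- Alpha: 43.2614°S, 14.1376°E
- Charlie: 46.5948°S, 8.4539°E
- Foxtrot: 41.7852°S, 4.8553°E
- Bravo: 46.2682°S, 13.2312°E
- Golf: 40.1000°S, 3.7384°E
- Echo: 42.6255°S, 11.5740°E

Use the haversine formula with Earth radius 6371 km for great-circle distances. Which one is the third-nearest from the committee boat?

Alpha

Distance to each, sorted:
Echo: 236.0 km
Foxtrot: 373.1 km
Alpha: 451.4 km
Golf: 488.5 km
Delta: 559.3 km
Charlie: 588.2 km
Bravo: 632.1 km
The third-nearest is Alpha at 451.4 km.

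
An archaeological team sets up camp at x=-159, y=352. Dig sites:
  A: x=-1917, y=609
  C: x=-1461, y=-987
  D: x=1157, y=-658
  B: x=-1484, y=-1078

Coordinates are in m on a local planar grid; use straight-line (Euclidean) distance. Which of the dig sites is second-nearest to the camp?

A

Distance to each, sorted:
D: 1658.9 m
A: 1776.7 m
C: 1867.7 m
B: 1949.5 m
The second-nearest is A at 1776.7 m.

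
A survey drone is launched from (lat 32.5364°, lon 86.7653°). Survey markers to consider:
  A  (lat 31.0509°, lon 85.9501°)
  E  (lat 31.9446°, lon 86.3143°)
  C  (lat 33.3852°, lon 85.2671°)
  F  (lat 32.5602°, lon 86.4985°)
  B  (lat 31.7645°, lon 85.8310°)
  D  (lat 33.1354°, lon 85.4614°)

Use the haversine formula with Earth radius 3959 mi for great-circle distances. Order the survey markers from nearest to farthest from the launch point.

Distances from the launch point:
F (lat 32.5602°, lon 86.4985°): 15.6 mi
E (lat 31.9446°, lon 86.3143°): 48.7 mi
B (lat 31.7645°, lon 85.8310°): 76.4 mi
D (lat 33.1354°, lon 85.4614°): 86.3 mi
C (lat 33.3852°, lon 85.2671°): 104.8 mi
A (lat 31.0509°, lon 85.9501°): 113.3 mi

F, E, B, D, C, A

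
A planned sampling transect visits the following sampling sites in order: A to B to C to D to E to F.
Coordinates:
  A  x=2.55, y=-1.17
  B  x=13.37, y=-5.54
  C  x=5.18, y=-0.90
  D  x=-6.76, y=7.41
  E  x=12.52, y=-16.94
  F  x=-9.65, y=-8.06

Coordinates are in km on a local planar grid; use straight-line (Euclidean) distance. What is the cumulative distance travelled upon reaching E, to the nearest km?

Leg distances:
A→B: 11.7 km  (cumulative 11.7 km)
B→C: 9.4 km  (cumulative 21.1 km)
C→D: 14.5 km  (cumulative 35.6 km)
D→E: 31.1 km  (cumulative 66.7 km)
Cumulative distance at E ≈ 67 km.

67 km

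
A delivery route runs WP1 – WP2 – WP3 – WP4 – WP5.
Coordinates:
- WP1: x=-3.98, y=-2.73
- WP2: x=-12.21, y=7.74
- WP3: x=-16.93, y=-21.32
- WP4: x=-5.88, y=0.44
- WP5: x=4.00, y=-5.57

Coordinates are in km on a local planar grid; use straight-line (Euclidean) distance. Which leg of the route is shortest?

WP4–WP5

Leg distances:
WP1→WP2: 13.3 km
WP2→WP3: 29.4 km
WP3→WP4: 24.4 km
WP4→WP5: 11.6 km
The shortest leg is WP4–WP5 at 11.6 km.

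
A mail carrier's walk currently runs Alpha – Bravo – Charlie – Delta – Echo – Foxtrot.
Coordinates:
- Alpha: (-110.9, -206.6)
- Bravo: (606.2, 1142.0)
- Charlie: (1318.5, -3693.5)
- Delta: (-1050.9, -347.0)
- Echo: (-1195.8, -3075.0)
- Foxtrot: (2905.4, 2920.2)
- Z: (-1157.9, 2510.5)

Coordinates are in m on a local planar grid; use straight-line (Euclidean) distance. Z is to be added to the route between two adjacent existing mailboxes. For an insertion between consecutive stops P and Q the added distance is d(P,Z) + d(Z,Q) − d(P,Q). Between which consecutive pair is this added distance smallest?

between Echo and Foxtrot

Added distance for inserting Z between each consecutive pair:
Alpha–Bravo: 3617.1 m
Bravo–Charlie: 4025.0 m
Charlie–Delta: 5439.1 m
Delta–Echo: 5713.3 m
Echo–Foxtrot: 2405.8 m
Smallest added distance is 2405.8 m, inserting between Echo and Foxtrot.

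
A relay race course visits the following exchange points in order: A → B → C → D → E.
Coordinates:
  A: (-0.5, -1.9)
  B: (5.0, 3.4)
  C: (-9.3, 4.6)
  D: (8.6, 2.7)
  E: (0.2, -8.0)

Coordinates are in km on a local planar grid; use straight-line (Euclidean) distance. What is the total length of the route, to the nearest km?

54 km

Leg distances:
A→B: 7.6 km  (cumulative 7.6 km)
B→C: 14.4 km  (cumulative 22.0 km)
C→D: 18.0 km  (cumulative 40.0 km)
D→E: 13.6 km  (cumulative 53.6 km)
Total route length ≈ 54 km.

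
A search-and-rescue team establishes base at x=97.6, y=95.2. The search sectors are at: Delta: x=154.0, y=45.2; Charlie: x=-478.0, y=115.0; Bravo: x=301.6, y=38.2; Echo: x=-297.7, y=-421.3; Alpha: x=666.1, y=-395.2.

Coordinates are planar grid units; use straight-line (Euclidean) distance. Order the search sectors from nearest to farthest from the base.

Distance from the base at x=97.6, y=95.2 to each:
Delta x=154.0, y=45.2: 75.4
Bravo x=301.6, y=38.2: 211.8
Charlie x=-478.0, y=115.0: 575.9
Echo x=-297.7, y=-421.3: 650.4
Alpha x=666.1, y=-395.2: 750.8

Delta, Bravo, Charlie, Echo, Alpha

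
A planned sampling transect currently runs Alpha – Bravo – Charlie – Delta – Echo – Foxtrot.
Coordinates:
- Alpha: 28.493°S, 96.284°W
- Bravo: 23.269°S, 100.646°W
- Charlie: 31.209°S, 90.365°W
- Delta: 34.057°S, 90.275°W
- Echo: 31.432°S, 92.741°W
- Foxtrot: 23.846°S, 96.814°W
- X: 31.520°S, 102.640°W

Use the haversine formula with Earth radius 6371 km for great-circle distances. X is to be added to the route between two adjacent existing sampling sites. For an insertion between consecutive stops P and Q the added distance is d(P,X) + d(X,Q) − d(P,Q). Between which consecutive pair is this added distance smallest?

between Bravo and Charlie

Added distance for inserting X between each consecutive pair:
Alpha–Bravo: 910.2 km
Bravo–Charlie: 758.6 km
Charlie–Delta: 2037.5 km
Delta–Echo: 1755.5 km
Echo–Foxtrot: 1032.4 km
Smallest added distance is 758.6 km, inserting between Bravo and Charlie.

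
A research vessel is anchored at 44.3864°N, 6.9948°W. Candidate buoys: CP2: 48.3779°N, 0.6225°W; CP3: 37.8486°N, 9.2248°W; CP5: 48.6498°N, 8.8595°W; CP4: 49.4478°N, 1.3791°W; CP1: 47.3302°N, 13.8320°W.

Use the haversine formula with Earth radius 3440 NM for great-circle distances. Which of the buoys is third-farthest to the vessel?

CP2

Distance to each, sorted:
CP3: 405.2 NM
CP4: 381.1 NM
CP2: 356.3 NM
CP1: 335.9 NM
CP5: 267.3 NM
The third-farthest is CP2 at 356.3 NM.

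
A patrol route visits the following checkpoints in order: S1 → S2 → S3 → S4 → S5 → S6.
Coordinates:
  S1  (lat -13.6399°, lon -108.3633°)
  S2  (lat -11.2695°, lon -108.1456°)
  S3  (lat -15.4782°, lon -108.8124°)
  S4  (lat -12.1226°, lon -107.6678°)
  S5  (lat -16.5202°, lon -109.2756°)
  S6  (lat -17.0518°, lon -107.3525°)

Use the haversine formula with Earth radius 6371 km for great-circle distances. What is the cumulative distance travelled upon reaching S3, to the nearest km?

738 km

Leg distances:
S1→S2: 264.6 km  (cumulative 264.6 km)
S2→S3: 473.5 km  (cumulative 738.1 km)
Cumulative distance at S3 ≈ 738 km.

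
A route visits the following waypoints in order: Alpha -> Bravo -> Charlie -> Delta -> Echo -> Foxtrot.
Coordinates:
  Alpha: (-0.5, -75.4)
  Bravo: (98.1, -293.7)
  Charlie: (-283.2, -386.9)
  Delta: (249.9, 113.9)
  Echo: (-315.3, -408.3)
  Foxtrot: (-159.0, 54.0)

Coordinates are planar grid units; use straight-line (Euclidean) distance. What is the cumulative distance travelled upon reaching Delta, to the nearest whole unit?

Leg distances:
Alpha→Bravo: 239.5  (cumulative 239.5)
Bravo→Charlie: 392.5  (cumulative 632.1)
Charlie→Delta: 731.4  (cumulative 1363.5)
Cumulative distance at Delta ≈ 1363.

1363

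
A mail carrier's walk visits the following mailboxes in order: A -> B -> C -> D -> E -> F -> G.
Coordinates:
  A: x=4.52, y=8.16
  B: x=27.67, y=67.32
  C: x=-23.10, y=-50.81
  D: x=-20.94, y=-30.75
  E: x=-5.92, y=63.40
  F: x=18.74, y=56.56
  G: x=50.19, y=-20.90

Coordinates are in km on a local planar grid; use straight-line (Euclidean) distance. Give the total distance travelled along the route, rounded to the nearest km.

Leg distances:
A→B: 63.5 km  (cumulative 63.5 km)
B→C: 128.6 km  (cumulative 192.1 km)
C→D: 20.2 km  (cumulative 212.3 km)
D→E: 95.3 km  (cumulative 307.6 km)
E→F: 25.6 km  (cumulative 333.2 km)
F→G: 83.6 km  (cumulative 416.8 km)
Total route length ≈ 417 km.

417 km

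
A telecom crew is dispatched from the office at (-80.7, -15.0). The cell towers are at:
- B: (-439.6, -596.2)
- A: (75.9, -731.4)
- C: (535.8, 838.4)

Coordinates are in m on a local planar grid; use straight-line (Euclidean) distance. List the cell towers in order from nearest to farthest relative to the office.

B, A, C

Distances from the office:
B (-439.6, -596.2): 683.1 m
A (75.9, -731.4): 733.3 m
C (535.8, 838.4): 1052.8 m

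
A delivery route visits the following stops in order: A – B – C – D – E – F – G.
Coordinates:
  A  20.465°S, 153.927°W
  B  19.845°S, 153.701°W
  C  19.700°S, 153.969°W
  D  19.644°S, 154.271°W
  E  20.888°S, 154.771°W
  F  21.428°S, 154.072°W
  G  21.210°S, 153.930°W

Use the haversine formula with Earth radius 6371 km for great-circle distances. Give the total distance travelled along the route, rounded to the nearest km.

Leg distances:
A→B: 72.9 km  (cumulative 72.9 km)
B→C: 32.3 km  (cumulative 105.2 km)
C→D: 32.2 km  (cumulative 137.4 km)
D→E: 147.8 km  (cumulative 285.3 km)
E→F: 94.1 km  (cumulative 379.4 km)
F→G: 28.4 km  (cumulative 407.8 km)
Total route length ≈ 408 km.

408 km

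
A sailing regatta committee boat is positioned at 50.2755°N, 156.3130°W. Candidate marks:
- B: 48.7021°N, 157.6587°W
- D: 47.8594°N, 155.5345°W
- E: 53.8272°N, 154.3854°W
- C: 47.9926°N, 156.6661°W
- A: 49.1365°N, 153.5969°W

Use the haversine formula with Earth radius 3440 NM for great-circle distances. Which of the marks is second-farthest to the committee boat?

D

Distances from the committee boat (50.2755°N, 156.3130°W):
E: 224.8 NM
D: 148.3 NM
C: 137.8 NM
A: 125.7 NM
B: 108.1 NM
The second-farthest is D at 148.3 NM.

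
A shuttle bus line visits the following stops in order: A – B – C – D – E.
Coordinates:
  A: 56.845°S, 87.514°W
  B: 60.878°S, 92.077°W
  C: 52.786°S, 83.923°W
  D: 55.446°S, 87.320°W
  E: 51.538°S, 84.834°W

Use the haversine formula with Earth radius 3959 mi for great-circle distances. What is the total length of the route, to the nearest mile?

Leg distances:
A→B: 322.7 mi  (cumulative 322.7 mi)
B→C: 637.4 mi  (cumulative 960.1 mi)
C→D: 229.5 mi  (cumulative 1189.6 mi)
D→E: 288.7 mi  (cumulative 1478.3 mi)
Total route length ≈ 1478 mi.

1478 mi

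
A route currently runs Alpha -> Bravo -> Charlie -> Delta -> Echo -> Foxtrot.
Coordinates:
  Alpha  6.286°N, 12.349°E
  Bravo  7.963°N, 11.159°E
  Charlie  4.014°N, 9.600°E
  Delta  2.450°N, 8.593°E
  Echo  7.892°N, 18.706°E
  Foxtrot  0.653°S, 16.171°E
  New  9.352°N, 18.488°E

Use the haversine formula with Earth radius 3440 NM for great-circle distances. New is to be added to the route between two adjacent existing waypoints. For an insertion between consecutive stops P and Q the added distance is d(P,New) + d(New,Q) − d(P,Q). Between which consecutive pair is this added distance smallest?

Added distance for inserting New between each consecutive pair:
Alpha–Bravo: 728.7 NM
Bravo–Charlie: 807.4 NM
Charlie–Delta: 1229.0 NM
Delta–Echo: 122.9 NM
Echo–Foxtrot: 170.1 NM
Smallest added distance is 122.9 NM, inserting between Delta and Echo.

between Delta and Echo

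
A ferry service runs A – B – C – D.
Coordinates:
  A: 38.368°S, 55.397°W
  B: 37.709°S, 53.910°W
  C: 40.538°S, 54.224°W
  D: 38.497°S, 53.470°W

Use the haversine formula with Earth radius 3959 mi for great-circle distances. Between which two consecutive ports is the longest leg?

B–C

Leg distances:
A→B: 92.9 mi
B→C: 196.2 mi
C→D: 146.6 mi
The longest leg is B–C at 196.2 mi.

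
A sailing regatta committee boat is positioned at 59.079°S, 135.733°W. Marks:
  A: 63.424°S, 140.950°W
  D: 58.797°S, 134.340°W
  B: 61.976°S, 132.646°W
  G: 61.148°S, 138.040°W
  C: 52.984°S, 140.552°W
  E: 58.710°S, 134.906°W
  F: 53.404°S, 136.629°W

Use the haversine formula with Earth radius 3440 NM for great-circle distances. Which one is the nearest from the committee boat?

E

Distance to each, sorted:
E: 33.9 NM
D: 46.4 NM
G: 142.1 NM
B: 196.3 NM
A: 301.0 NM
F: 342.0 NM
C: 399.8 NM
The nearest is E at 33.9 NM.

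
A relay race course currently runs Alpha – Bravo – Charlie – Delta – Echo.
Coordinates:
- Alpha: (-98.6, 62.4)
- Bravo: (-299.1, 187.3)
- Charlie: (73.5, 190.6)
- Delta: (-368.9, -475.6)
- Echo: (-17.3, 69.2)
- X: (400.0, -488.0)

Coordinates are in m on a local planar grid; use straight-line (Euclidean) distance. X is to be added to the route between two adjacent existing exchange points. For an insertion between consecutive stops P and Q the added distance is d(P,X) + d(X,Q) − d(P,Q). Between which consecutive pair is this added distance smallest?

between Charlie and Delta

Added distance for inserting X between each consecutive pair:
Alpha–Bravo: 1478.4 m
Bravo–Charlie: 1352.4 m
Charlie–Delta: 722.3 m
Delta–Echo: 816.7 m
Smallest added distance is 722.3 m, inserting between Charlie and Delta.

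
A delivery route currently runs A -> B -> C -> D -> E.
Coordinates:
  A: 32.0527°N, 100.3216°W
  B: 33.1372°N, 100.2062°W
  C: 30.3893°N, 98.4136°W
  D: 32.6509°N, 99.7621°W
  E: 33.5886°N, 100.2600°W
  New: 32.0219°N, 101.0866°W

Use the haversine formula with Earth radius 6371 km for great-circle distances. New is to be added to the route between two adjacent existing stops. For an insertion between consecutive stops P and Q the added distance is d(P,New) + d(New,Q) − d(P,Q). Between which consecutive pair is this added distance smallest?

Added distance for inserting New between each consecutive pair:
A–B: 100.1 km
B–C: 111.9 km
C–D: 173.0 km
D–E: 219.2 km
Smallest added distance is 100.1 km, inserting between A and B.

between A and B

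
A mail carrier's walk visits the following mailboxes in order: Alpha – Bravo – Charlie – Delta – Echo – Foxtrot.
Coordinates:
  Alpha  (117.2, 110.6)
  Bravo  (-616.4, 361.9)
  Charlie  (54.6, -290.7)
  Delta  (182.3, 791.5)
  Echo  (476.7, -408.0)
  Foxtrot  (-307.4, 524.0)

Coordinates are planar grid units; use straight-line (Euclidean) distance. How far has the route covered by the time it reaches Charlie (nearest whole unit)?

Leg distances:
Alpha→Bravo: 775.4  (cumulative 775.4)
Bravo→Charlie: 936.0  (cumulative 1711.5)
Cumulative distance at Charlie ≈ 1711.

1711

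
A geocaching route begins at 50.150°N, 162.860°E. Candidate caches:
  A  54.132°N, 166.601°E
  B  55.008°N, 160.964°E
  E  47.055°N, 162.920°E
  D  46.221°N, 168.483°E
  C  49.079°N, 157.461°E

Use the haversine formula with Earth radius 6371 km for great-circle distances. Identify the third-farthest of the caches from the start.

Distance to each, sorted:
D: 603.5 km
B: 555.1 km
A: 510.9 km
C: 406.7 km
E: 344.2 km
The third-farthest is A at 510.9 km.

A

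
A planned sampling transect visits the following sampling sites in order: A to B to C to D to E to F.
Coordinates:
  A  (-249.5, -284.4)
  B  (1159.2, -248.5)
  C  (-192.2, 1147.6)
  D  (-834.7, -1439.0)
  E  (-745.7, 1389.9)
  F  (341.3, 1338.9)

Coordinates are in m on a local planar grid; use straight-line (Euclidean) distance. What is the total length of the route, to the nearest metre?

9936 m

Leg distances:
A→B: 1409.2 m  (cumulative 1409.2 m)
B→C: 1943.0 m  (cumulative 3352.2 m)
C→D: 2665.2 m  (cumulative 6017.4 m)
D→E: 2830.3 m  (cumulative 8847.7 m)
E→F: 1088.2 m  (cumulative 9935.9 m)
Total route length ≈ 9936 m.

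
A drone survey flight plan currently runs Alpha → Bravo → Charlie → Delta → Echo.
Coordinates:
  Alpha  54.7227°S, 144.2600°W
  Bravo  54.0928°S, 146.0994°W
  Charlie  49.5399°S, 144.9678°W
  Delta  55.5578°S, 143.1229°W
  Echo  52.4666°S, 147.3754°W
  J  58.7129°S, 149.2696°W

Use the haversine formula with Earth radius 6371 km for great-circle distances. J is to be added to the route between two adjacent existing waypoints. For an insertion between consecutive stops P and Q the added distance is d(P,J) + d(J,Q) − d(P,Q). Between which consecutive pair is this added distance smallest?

Added distance for inserting J between each consecutive pair:
Alpha–Bravo: 949.7 km
Bravo–Charlie: 1094.4 km
Charlie–Delta: 886.8 km
Delta–Echo: 773.0 km
Smallest added distance is 773.0 km, inserting between Delta and Echo.

between Delta and Echo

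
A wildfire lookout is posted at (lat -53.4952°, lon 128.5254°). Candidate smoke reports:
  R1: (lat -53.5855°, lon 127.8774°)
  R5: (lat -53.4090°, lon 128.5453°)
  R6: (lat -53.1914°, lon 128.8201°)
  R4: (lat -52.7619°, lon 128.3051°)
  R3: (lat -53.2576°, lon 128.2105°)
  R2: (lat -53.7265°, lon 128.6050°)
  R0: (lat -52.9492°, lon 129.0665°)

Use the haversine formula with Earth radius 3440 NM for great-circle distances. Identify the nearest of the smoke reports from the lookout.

Distance to each, sorted:
R5: 5.2 NM
R2: 14.2 NM
R3: 18.2 NM
R6: 21.1 NM
R1: 23.7 NM
R0: 38.1 NM
R4: 44.7 NM
The nearest is R5 at 5.2 NM.

R5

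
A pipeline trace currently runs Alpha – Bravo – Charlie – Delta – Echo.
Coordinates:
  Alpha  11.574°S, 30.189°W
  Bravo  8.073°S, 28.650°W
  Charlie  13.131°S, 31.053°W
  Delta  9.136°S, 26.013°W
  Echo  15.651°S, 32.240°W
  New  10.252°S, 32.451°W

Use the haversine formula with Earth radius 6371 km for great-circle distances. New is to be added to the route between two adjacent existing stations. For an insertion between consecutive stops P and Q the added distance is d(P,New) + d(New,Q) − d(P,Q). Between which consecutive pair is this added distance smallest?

Added distance for inserting New between each consecutive pair:
Alpha–Bravo: 345.7 km
Bravo–Charlie: 216.3 km
Charlie–Delta: 364.1 km
Delta–Echo: 326.5 km
Smallest added distance is 216.3 km, inserting between Bravo and Charlie.

between Bravo and Charlie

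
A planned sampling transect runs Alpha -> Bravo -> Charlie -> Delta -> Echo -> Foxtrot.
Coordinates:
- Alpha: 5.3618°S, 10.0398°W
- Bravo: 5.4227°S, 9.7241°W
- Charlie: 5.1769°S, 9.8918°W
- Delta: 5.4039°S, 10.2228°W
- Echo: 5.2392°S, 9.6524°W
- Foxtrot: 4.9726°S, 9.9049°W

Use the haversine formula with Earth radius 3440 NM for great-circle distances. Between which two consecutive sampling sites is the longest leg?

Leg distances:
Alpha→Bravo: 19.2 NM
Bravo→Charlie: 17.8 NM
Charlie→Delta: 24.0 NM
Delta→Echo: 35.5 NM
Echo→Foxtrot: 22.0 NM
The longest leg is Delta–Echo at 35.5 NM.

Delta–Echo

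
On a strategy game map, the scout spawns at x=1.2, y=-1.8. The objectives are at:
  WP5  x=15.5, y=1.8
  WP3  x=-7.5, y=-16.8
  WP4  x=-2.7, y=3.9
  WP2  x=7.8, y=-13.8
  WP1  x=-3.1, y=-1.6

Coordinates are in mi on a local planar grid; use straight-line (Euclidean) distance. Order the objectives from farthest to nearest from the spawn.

WP3, WP5, WP2, WP4, WP1

Computing each straight-line distance from x=1.2, y=-1.8:
WP3 x=-7.5, y=-16.8: 17.3 mi
WP5 x=15.5, y=1.8: 14.7 mi
WP2 x=7.8, y=-13.8: 13.7 mi
WP4 x=-2.7, y=3.9: 6.9 mi
WP1 x=-3.1, y=-1.6: 4.3 mi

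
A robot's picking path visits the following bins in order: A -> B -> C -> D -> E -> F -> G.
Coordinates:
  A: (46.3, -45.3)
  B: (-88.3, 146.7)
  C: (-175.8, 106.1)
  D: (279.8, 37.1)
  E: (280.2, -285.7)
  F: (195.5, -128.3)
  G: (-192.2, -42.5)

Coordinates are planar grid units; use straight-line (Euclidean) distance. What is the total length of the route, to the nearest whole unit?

Leg distances:
A→B: 234.5  (cumulative 234.5)
B→C: 96.5  (cumulative 330.9)
C→D: 460.8  (cumulative 791.7)
D→E: 322.8  (cumulative 1114.5)
E→F: 178.7  (cumulative 1293.3)
F→G: 397.1  (cumulative 1690.4)
Total route length ≈ 1690.

1690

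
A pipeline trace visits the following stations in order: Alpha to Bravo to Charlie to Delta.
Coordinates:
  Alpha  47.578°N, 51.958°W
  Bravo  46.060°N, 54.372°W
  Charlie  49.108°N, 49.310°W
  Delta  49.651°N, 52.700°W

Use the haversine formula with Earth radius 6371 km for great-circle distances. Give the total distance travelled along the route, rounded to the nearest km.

Leg distances:
Alpha→Bravo: 249.4 km  (cumulative 249.4 km)
Bravo→Charlie: 508.7 km  (cumulative 758.2 km)
Charlie→Delta: 252.7 km  (cumulative 1010.9 km)
Total route length ≈ 1011 km.

1011 km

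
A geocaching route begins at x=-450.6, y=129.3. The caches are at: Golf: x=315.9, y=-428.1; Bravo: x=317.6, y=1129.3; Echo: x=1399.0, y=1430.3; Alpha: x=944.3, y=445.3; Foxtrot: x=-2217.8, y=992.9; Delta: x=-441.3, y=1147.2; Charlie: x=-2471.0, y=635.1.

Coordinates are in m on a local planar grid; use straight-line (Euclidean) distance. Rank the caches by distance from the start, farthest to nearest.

Distance from the start at x=-450.6, y=129.3 to each:
Echo x=1399.0, y=1430.3: 2261.3 m
Charlie x=-2471.0, y=635.1: 2082.8 m
Foxtrot x=-2217.8, y=992.9: 1966.9 m
Alpha x=944.3, y=445.3: 1430.2 m
Bravo x=317.6, y=1129.3: 1261.0 m
Delta x=-441.3, y=1147.2: 1017.9 m
Golf x=315.9, y=-428.1: 947.7 m

Echo, Charlie, Foxtrot, Alpha, Bravo, Delta, Golf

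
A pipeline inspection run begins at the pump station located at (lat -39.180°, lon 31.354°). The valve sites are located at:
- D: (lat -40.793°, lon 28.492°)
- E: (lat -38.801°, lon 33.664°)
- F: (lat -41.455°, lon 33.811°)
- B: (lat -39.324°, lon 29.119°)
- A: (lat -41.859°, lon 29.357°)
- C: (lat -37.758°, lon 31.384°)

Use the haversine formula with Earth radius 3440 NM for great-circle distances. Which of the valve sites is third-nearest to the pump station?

E

Distance to each, sorted:
C: 85.4 NM
B: 104.3 NM
E: 110.2 NM
D: 163.4 NM
F: 176.9 NM
A: 184.9 NM
The third-nearest is E at 110.2 NM.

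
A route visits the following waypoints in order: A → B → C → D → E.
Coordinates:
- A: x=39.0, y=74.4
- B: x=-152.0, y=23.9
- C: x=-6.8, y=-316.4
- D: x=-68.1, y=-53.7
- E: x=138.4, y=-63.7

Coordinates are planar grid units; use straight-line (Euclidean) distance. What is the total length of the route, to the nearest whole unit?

1044

Leg distances:
A→B: 197.6  (cumulative 197.6)
B→C: 370.0  (cumulative 567.5)
C→D: 269.8  (cumulative 837.3)
D→E: 206.7  (cumulative 1044.0)
Total route length ≈ 1044.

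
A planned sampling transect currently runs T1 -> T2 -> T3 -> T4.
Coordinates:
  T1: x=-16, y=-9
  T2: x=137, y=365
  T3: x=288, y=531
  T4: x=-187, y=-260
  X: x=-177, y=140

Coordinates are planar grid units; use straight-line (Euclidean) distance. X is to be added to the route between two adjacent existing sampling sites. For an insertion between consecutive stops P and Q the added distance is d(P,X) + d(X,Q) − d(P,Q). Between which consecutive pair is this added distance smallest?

between T3 and T4

Added distance for inserting X between each consecutive pair:
T1–T2: 201.6
T2–T3: 769.4
T3–T4: 85.0
Smallest added distance is 85.0, inserting between T3 and T4.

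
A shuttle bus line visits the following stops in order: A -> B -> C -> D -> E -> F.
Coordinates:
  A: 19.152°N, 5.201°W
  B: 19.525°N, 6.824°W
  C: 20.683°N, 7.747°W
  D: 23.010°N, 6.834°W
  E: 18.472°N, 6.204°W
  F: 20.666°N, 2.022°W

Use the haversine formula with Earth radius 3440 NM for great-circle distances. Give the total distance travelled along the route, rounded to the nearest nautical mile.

Leg distances:
A→B: 94.6 NM  (cumulative 94.6 NM)
B→C: 86.8 NM  (cumulative 181.5 NM)
C→D: 148.7 NM  (cumulative 330.2 NM)
D→E: 274.7 NM  (cumulative 604.9 NM)
E→F: 270.8 NM  (cumulative 875.7 NM)
Total route length ≈ 876 NM.

876 NM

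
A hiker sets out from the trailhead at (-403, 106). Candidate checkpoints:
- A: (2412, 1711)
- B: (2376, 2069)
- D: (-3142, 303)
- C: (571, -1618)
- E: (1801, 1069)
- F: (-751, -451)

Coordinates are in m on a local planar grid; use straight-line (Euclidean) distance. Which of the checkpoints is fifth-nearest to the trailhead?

Distance to each, sorted:
F: 656.8 m
C: 1980.1 m
E: 2405.2 m
D: 2746.1 m
A: 3240.4 m
B: 3402.4 m
The fifth-nearest is A at 3240.4 m.

A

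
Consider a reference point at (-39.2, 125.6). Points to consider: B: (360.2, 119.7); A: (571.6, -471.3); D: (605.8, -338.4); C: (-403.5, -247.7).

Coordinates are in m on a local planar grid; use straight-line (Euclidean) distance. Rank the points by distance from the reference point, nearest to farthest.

B, C, D, A

Distances from the reference point:
B (360.2, 119.7): 399.4 m
C (-403.5, -247.7): 521.6 m
D (605.8, -338.4): 794.6 m
A (571.6, -471.3): 854.0 m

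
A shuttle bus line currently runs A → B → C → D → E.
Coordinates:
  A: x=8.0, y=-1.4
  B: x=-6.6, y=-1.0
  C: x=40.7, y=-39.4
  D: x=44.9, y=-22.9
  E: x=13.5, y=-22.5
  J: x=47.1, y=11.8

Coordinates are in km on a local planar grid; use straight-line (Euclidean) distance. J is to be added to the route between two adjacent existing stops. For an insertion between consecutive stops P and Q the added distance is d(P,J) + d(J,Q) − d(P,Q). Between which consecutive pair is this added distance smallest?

Added distance for inserting J between each consecutive pair:
A–B: 81.9 km
B–C: 45.9 km
C–D: 69.3 km
D–E: 51.4 km
Smallest added distance is 45.9 km, inserting between B and C.

between B and C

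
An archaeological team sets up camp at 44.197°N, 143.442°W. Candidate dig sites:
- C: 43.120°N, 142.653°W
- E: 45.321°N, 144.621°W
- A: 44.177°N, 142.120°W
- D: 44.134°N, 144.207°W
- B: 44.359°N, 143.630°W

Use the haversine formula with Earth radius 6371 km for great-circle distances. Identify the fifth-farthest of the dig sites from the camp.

Distance to each, sorted:
E: 155.8 km
C: 135.5 km
A: 105.4 km
D: 61.4 km
B: 23.4 km
The fifth-farthest is B at 23.4 km.

B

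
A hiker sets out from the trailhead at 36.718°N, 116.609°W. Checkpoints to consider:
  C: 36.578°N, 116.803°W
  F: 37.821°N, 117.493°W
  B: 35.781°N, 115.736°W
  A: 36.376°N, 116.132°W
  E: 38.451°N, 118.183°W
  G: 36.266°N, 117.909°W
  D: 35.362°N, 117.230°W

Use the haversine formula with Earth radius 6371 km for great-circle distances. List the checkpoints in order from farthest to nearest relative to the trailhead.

E, D, F, B, G, A, C

Distance from the trailhead at 36.718°N, 116.609°W to each:
E 38.451°N, 118.183°W: 237.4 km
D 35.362°N, 117.230°W: 160.8 km
F 37.821°N, 117.493°W: 145.5 km
B 35.781°N, 115.736°W: 130.3 km
G 36.266°N, 117.909°W: 126.6 km
A 36.376°N, 116.132°W: 57.1 km
C 36.578°N, 116.803°W: 23.3 km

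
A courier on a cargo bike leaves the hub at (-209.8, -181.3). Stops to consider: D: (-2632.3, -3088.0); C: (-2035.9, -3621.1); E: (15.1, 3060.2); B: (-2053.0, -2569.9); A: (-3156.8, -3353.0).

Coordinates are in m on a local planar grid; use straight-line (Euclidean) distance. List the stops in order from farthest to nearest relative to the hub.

Distance from the hub at (-209.8, -181.3) to each:
A (-3156.8, -3353.0): 4329.5 m
C (-2035.9, -3621.1): 3894.5 m
D (-2632.3, -3088.0): 3783.8 m
E (15.1, 3060.2): 3249.3 m
B (-2053.0, -2569.9): 3017.1 m

A, C, D, E, B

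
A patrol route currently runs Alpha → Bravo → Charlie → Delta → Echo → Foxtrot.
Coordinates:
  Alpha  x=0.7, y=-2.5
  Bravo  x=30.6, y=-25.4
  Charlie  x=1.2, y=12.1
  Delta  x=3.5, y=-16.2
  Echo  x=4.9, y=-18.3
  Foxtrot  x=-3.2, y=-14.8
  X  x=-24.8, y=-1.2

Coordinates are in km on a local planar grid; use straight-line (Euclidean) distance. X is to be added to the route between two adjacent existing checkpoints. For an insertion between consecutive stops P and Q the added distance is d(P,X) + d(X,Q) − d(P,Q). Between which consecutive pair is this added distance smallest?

between Charlie and Delta

Added distance for inserting X between each consecutive pair:
Alpha–Bravo: 48.3 km
Bravo–Charlie: 42.0 km
Charlie–Delta: 32.8 km
Delta–Echo: 63.8 km
Echo–Foxtrot: 51.0 km
Smallest added distance is 32.8 km, inserting between Charlie and Delta.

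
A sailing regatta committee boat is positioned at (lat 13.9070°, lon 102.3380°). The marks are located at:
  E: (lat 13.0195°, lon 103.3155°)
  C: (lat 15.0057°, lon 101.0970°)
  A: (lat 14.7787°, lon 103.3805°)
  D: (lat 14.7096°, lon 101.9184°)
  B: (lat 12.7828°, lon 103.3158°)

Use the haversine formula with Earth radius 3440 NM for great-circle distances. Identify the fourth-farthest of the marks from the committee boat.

Distance to each, sorted:
C: 97.8 NM
B: 88.4 NM
A: 80.1 NM
E: 78.1 NM
D: 54.0 NM
The fourth-farthest is E at 78.1 NM.

E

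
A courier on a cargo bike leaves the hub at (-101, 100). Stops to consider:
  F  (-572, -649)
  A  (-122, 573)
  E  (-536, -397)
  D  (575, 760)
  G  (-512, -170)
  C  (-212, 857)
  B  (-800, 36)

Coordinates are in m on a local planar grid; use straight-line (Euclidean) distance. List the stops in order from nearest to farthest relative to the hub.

A, G, E, B, C, F, D

Distance from the hub at (-101, 100) to each:
A (-122, 573): 473.5 m
G (-512, -170): 491.8 m
E (-536, -397): 660.5 m
B (-800, 36): 701.9 m
C (-212, 857): 765.1 m
F (-572, -649): 884.8 m
D (575, 760): 944.8 m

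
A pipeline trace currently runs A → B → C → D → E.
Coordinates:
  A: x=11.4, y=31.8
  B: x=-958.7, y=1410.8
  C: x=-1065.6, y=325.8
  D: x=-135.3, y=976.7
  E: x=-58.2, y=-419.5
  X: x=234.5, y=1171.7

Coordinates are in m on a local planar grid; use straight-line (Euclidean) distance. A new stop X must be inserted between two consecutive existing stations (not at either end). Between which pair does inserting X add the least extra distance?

between D and E

Added distance for inserting X between each consecutive pair:
A–B: 692.4 m
B–C: 1677.7 m
C–D: 833.7 m
D–E: 637.6 m
Smallest added distance is 637.6 m, inserting between D and E.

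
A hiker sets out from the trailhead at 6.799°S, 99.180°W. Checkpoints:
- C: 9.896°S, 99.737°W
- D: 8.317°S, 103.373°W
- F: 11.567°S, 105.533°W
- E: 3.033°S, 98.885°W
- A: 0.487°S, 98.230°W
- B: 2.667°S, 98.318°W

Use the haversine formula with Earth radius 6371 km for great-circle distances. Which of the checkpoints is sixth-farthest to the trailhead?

C

Distances from the trailhead (6.799°S, 99.180°W):
F: 875.8 km
A: 709.7 km
D: 492.0 km
B: 469.3 km
E: 420.0 km
C: 349.8 km
The sixth-farthest is C at 349.8 km.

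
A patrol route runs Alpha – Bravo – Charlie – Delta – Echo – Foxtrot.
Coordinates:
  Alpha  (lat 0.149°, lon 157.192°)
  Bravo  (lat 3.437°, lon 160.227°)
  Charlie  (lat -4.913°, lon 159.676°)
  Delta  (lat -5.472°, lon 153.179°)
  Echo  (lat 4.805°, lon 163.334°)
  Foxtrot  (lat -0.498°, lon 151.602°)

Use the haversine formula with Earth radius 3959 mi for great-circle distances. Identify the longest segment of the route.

Leg distances:
Alpha→Bravo: 309.1 mi
Bravo→Charlie: 578.2 mi
Charlie→Delta: 448.7 mi
Delta→Echo: 997.6 mi
Echo→Foxtrot: 888.8 mi
The longest leg is Delta–Echo at 997.6 mi.

Delta–Echo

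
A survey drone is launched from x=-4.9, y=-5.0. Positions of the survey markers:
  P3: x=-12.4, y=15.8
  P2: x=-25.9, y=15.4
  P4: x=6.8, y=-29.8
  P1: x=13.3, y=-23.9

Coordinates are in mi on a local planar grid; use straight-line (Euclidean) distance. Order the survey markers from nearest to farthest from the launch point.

Distances from the launch point:
P3 x=-12.4, y=15.8: 22.1 mi
P1 x=13.3, y=-23.9: 26.2 mi
P4 x=6.8, y=-29.8: 27.4 mi
P2 x=-25.9, y=15.4: 29.3 mi

P3, P1, P4, P2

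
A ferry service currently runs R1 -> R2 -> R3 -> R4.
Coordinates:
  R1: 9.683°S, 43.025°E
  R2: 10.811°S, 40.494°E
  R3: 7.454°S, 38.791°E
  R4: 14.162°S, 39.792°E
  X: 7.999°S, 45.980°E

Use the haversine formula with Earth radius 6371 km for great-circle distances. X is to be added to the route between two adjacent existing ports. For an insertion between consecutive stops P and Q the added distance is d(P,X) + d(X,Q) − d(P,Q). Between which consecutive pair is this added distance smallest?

Added distance for inserting X between each consecutive pair:
R1–R2: 748.9 km
R2–R3: 1055.1 km
R3–R4: 1002.4 km
Smallest added distance is 748.9 km, inserting between R1 and R2.

between R1 and R2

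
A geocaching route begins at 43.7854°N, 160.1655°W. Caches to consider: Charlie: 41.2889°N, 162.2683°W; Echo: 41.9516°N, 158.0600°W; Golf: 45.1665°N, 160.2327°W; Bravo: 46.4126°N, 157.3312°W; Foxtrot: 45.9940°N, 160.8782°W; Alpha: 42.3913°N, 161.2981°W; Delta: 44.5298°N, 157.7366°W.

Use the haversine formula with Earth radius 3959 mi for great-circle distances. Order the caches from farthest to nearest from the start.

Bravo, Charlie, Echo, Foxtrot, Delta, Alpha, Golf

Distances from the start:
Bravo 46.4126°N, 157.3312°W: 228.1 mi
Charlie 41.2889°N, 162.2683°W: 203.0 mi
Echo 41.9516°N, 158.0600°W: 165.6 mi
Foxtrot 45.9940°N, 160.8782°W: 156.5 mi
Delta 44.5298°N, 157.7366°W: 130.9 mi
Alpha 42.3913°N, 161.2981°W: 112.0 mi
Golf 45.1665°N, 160.2327°W: 95.5 mi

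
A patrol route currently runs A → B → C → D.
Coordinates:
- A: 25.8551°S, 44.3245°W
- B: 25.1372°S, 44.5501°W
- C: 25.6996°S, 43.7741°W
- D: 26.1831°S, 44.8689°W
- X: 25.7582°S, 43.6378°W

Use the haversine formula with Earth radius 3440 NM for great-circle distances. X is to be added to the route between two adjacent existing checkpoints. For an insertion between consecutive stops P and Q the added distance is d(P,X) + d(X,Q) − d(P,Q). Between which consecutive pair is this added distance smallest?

Added distance for inserting X between each consecutive pair:
A–B: 54.7 NM
B–C: 16.2 NM
C–D: 13.5 NM
Smallest added distance is 13.5 NM, inserting between C and D.

between C and D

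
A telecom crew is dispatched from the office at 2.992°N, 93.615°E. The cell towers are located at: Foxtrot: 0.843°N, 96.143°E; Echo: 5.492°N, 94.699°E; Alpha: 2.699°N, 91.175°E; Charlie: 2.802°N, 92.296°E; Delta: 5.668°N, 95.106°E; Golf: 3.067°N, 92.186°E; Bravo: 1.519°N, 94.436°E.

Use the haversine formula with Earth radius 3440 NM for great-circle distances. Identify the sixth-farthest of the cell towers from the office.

Distances from the office (2.992°N, 93.615°E):
Foxtrot: 199.1 NM
Delta: 183.8 NM
Echo: 163.5 NM
Alpha: 147.4 NM
Bravo: 101.2 NM
Golf: 85.8 NM
Charlie: 79.9 NM
The sixth-farthest is Golf at 85.8 NM.

Golf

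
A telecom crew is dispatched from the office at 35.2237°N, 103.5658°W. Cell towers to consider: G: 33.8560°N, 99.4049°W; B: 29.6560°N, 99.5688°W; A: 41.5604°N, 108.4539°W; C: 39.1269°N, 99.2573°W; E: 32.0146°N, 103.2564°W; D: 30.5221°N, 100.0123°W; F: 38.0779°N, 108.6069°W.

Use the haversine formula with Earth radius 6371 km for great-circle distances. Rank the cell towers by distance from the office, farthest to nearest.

A, B, D, C, F, G, E

Distance from the office at 35.2237°N, 103.5658°W to each:
A 41.5604°N, 108.4539°W: 823.0 km
B 29.6560°N, 99.5688°W: 723.7 km
D 30.5221°N, 100.0123°W: 619.1 km
C 39.1269°N, 99.2573°W: 577.8 km
F 38.0779°N, 108.6069°W: 550.3 km
G 33.8560°N, 99.4049°W: 410.3 km
E 32.0146°N, 103.2564°W: 358.0 km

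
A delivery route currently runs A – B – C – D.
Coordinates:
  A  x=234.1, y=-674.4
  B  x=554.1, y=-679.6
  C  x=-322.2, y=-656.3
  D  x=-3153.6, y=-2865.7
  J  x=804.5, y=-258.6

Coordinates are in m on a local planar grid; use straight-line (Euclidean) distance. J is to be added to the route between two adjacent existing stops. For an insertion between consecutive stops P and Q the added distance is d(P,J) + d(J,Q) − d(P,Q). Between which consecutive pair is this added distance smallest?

Added distance for inserting J between each consecutive pair:
A–B: 875.7 m
B–C: 808.1 m
C–D: 2343.0 m
Smallest added distance is 808.1 m, inserting between B and C.

between B and C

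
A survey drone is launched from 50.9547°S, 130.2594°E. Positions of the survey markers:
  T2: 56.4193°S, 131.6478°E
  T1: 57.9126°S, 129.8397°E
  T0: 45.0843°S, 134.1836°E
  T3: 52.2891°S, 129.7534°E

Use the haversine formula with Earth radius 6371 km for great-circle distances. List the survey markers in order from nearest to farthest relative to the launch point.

Distances from the launch point:
T3 52.2891°S, 129.7534°E: 152.4 km
T2 56.4193°S, 131.6478°E: 614.4 km
T0 45.0843°S, 134.1836°E: 714.8 km
T1 57.9126°S, 129.8397°E: 774.2 km

T3, T2, T0, T1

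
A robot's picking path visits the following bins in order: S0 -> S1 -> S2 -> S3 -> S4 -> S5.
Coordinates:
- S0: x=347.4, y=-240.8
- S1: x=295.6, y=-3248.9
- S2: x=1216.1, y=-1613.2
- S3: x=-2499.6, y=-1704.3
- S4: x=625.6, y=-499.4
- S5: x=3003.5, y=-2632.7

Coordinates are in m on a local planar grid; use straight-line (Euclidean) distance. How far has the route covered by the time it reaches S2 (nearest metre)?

4885 m

Leg distances:
S0→S1: 3008.5 m  (cumulative 3008.5 m)
S1→S2: 1876.9 m  (cumulative 4885.5 m)
Cumulative distance at S2 ≈ 4885 m.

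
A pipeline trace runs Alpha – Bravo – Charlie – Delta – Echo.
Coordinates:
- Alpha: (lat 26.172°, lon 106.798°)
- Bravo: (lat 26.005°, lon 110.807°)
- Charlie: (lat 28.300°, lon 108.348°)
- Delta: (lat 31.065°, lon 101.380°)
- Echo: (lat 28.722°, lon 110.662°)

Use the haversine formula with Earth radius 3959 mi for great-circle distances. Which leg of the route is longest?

Leg distances:
Alpha→Bravo: 249.0 mi
Bravo→Charlie: 219.1 mi
Charlie→Delta: 459.7 mi
Delta→Echo: 578.9 mi
The longest leg is Delta–Echo at 578.9 mi.

Delta–Echo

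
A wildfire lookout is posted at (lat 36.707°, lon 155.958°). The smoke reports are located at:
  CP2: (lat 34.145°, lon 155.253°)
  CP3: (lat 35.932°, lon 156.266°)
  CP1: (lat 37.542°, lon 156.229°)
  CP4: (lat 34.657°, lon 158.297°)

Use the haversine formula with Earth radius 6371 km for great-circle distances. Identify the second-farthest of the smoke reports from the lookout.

Distances from the lookout ((lat 36.707°, lon 155.958°)):
CP4: 310.8 km
CP2: 292.0 km
CP1: 95.9 km
CP3: 90.5 km
The second-farthest is CP2 at 292.0 km.

CP2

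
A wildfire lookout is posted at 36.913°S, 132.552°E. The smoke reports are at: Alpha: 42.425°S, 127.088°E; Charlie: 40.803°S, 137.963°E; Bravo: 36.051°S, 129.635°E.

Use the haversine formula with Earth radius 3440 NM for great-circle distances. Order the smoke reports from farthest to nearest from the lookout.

Computing each great-circle distance from 36.913°S, 132.552°E:
Alpha 42.425°S, 127.088°E: 416.1 NM
Charlie 40.803°S, 137.963°E: 344.2 NM
Bravo 36.051°S, 129.635°E: 150.0 NM

Alpha, Charlie, Bravo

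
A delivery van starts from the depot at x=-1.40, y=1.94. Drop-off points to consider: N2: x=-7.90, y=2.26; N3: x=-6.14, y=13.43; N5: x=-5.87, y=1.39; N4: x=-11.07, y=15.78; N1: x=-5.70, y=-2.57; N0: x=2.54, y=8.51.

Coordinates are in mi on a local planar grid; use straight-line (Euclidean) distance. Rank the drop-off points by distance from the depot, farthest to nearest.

Distance from the depot at x=-1.40, y=1.94 to each:
N4 x=-11.07, y=15.78: 16.9 mi
N3 x=-6.14, y=13.43: 12.4 mi
N0 x=2.54, y=8.51: 7.7 mi
N2 x=-7.90, y=2.26: 6.5 mi
N1 x=-5.70, y=-2.57: 6.2 mi
N5 x=-5.87, y=1.39: 4.5 mi

N4, N3, N0, N2, N1, N5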